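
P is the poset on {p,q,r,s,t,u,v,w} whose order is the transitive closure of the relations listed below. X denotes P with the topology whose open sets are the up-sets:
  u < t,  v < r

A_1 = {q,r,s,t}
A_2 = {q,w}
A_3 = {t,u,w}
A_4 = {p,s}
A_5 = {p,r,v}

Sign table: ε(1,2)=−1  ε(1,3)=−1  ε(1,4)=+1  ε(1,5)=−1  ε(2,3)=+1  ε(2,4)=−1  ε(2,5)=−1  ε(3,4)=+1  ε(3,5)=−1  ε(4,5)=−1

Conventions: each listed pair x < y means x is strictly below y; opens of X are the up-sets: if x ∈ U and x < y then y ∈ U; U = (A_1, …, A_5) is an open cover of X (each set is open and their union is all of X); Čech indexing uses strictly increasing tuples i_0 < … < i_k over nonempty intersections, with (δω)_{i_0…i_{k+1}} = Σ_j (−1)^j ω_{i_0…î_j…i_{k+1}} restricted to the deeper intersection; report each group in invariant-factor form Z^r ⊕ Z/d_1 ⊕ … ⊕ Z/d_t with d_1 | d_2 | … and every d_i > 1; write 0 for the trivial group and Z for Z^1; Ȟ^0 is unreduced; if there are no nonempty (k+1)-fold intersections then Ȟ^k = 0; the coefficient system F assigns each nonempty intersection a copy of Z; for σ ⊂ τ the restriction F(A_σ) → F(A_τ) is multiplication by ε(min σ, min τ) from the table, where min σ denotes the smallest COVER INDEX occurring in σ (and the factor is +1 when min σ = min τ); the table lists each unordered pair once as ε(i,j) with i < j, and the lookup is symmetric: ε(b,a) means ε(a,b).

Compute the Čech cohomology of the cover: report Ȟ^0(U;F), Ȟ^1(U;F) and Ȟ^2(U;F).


nerve simplices:
  A12={q} A13={t} A14={s} A15={r} A23={w} A45={p}
C dims 5,6; δ0: rk 4, SNF 1^4
degree 0: 5−4−0 = 1 → Ȟ^0 ≅ Z
degree 1: 6−0−4 = 2 → Ȟ^1 ≅ Z^2
degree 2: 0−0−0 = 0 → Ȟ^2 ≅ 0

Ȟ^0 = Z,  Ȟ^1 = Z^2,  Ȟ^2 = 0


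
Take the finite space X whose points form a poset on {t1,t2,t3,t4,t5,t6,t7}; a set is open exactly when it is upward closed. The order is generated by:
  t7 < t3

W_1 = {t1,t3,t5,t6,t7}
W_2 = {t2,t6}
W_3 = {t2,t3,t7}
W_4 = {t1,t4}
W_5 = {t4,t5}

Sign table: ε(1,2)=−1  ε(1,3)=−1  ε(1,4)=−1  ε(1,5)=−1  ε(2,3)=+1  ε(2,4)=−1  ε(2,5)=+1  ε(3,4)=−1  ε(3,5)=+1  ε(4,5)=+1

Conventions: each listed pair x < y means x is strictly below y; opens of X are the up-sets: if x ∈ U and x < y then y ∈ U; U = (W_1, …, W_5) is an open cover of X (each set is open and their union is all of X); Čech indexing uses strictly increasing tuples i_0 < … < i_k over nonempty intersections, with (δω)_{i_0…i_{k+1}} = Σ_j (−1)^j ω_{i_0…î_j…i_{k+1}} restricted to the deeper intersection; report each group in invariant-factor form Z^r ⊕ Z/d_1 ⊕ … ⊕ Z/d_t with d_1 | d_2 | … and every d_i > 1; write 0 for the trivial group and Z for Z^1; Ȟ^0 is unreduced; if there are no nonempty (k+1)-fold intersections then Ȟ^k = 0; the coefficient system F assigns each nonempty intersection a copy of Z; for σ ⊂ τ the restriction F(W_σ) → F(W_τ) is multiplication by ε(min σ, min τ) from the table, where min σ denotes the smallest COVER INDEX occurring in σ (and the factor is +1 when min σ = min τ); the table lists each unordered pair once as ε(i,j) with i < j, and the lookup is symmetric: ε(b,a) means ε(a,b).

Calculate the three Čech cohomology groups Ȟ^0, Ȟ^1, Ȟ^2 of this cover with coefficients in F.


Ȟ^0 ≅ Z, Ȟ^1 ≅ Z^2 and Ȟ^2 ≅ 0

intersection data:
  W12={t6} W13={t3,t7} W14={t1} W15={t5} W23={t2} W45={t4}
C dims 5,6; δ0: rk 4, SNF 1^4
Ȟ^0 = (5 − 4) − 0 = 1, so Ȟ^0 ≅ Z
Ȟ^1 = (6 − 0) − 4 = 2, so Ȟ^1 ≅ Z^2
Ȟ^2 = (0 − 0) − 0 = 0, so Ȟ^2 ≅ 0


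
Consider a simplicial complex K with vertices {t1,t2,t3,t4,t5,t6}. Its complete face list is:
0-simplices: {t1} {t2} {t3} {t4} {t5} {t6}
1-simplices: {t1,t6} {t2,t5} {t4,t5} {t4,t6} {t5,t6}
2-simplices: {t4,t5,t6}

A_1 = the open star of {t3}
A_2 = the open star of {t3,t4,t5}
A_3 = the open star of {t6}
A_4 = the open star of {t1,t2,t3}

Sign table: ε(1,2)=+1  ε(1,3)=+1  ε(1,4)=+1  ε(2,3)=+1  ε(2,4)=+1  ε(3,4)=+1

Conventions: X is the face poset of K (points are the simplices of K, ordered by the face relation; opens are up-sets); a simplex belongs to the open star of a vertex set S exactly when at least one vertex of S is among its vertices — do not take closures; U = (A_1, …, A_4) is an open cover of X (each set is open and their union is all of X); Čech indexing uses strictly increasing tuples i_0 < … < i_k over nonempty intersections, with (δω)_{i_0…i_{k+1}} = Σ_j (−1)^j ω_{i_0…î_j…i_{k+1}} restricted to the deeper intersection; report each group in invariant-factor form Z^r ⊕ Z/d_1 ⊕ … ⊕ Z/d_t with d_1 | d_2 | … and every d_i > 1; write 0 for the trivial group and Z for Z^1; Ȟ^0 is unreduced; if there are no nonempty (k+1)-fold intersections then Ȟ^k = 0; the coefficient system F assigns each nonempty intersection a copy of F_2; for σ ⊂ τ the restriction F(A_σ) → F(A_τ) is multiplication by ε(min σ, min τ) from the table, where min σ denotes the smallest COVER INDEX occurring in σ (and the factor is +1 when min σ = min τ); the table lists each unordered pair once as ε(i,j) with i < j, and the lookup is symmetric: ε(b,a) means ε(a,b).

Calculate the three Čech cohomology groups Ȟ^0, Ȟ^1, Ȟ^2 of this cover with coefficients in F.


Ȟ^0 = Z/2,  Ȟ^1 = Z/2,  Ȟ^2 = 0

nerve of the cover:
  A1={{t3}} A2={{t3},{t4},{t5},{t2,t5},{t4,t5},{t4,t6},{t5,t6},{t4,t5,t6}} A3={{t6},{t1,t6},{t4,t6},{t5,t6},{t4,t5,t6}} A4={{t1},{t2},{t3},{t1,t6},{t2,t5}}
  A12={{t3}} A14={{t3}} A23={{t4,t6},{t5,t6},{t4,t5,t6}} A24={{t3},{t2,t5}} A34={{t1,t6}}
  A124={{t3}}
C dims 4,5,1; δ0: rk_F2 3; δ1: rk_F2 1
Ȟ^0 = (4 − 3) − 0 = 1, so Ȟ^0 ≅ Z/2
Ȟ^1 = (5 − 1) − 3 = 1, so Ȟ^1 ≅ Z/2
Ȟ^2 = (1 − 0) − 1 = 0, so Ȟ^2 ≅ 0


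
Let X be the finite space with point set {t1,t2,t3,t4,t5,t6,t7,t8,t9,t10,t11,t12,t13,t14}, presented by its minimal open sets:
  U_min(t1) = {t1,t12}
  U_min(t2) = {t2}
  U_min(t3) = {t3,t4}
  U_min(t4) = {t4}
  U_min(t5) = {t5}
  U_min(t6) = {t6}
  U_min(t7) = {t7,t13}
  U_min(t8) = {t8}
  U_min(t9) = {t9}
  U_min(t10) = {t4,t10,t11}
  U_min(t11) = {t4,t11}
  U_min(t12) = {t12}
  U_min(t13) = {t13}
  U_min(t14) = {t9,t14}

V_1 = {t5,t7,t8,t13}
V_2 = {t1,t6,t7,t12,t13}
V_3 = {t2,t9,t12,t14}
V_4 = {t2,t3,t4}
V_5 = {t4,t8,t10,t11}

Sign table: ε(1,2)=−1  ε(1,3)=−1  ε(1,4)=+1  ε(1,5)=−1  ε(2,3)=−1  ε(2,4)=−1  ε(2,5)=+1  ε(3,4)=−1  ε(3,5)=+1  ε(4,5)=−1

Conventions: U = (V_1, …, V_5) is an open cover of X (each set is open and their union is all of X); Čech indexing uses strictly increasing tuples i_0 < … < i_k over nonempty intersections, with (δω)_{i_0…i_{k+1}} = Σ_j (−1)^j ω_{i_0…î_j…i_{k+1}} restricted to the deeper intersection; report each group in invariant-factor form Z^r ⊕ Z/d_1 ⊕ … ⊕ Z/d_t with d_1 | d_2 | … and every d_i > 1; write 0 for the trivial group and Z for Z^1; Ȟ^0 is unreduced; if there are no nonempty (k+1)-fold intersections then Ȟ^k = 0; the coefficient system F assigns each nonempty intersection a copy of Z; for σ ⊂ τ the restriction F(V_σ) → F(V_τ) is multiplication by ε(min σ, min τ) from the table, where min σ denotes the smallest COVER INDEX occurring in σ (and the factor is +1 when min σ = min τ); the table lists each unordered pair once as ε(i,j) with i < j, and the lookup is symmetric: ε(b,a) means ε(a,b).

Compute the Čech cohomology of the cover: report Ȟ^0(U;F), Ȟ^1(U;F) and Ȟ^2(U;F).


Ȟ^0 = 0, Ȟ^1 = Z/2, Ȟ^2 = 0

nerve simplices:
  V12={t7,t13} V15={t8} V23={t12} V34={t2} V45={t4}
C dims 5,5; δ0: rk 5, SNF 1^4·2
degree 0: 5−5−0 = 0 → Ȟ^0 ≅ 0
degree 1: 5−0−5 = 0 plus torsion [2] → Ȟ^1 ≅ Z/2
degree 2: 0−0−0 = 0 → Ȟ^2 ≅ 0


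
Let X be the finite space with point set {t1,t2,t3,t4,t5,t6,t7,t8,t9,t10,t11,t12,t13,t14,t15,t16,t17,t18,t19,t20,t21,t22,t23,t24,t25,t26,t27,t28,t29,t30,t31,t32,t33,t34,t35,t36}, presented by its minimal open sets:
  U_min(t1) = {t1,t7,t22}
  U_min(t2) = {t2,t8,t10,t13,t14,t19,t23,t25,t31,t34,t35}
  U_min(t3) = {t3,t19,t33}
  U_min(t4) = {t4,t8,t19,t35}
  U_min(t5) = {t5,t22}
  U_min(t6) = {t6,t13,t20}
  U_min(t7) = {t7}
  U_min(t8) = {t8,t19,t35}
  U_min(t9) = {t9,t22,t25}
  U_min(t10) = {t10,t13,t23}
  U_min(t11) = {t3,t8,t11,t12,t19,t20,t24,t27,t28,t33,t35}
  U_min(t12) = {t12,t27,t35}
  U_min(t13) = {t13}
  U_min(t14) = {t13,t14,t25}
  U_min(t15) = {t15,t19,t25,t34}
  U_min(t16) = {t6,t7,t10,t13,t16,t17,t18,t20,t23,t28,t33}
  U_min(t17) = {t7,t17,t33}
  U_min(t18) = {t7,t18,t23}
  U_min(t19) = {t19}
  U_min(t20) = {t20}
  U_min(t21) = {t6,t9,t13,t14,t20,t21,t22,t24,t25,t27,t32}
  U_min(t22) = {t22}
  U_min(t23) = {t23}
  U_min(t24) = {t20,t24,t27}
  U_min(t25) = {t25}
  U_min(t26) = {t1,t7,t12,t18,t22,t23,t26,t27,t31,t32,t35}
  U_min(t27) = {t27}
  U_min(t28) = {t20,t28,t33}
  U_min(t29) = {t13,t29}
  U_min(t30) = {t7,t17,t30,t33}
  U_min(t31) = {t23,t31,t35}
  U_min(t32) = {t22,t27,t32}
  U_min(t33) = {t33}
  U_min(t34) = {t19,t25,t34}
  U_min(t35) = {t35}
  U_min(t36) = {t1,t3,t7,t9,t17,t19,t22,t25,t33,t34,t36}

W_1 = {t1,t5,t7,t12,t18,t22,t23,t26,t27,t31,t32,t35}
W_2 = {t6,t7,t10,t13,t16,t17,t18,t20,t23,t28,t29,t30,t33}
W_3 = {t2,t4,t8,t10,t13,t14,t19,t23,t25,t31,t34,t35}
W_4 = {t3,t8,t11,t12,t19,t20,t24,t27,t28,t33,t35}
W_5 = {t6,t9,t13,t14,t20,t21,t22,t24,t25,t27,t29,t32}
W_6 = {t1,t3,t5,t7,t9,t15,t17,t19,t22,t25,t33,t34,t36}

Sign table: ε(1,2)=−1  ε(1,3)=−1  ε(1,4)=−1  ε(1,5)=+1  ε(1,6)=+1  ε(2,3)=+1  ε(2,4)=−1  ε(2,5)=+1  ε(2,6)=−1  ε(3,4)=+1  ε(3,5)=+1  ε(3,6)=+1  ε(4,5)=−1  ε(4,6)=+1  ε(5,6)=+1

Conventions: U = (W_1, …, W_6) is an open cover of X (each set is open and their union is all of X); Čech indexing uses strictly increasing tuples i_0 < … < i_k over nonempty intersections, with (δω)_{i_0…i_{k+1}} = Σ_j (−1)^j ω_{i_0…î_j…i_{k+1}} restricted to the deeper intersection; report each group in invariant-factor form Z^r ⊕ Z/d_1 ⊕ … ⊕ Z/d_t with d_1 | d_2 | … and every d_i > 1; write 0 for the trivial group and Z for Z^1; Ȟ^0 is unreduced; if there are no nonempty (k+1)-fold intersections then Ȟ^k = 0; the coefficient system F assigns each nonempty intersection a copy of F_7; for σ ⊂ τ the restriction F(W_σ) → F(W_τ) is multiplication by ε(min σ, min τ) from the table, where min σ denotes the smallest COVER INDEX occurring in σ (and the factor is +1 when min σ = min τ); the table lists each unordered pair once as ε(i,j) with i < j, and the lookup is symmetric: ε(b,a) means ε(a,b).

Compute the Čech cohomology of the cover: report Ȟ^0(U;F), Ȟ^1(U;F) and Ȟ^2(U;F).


Ȟ^0(U;F) ≅ 0, Ȟ^1(U;F) ≅ 0, Ȟ^2(U;F) ≅ Z/7

nonempty overlaps:
  W12={t7,t18,t23} W13={t23,t31,t35} W14={t12,t27,t35} W15={t22,t27,t32} W16={t1,t5,t7,t22} W23={t10,t13,t23} W24={t20,t28,t33} W25={t6,t13,t20,t29} W26={t7,t17,t33} W34={t8,t19,t35} W35={t13,t14,t25} W36={t19,t25,t34} W45={t20,t24,t27} W46={t3,t19,t33} W56={t9,t22,t25}
  W123={t23} W126={t7} W134={t35} W145={t27} W156={t22} W235={t13} W245={t20} W246={t33} W346={t19} W356={t25}
C dims 6,15,10; δ0: rk_F7 6; δ1: rk_F7 9
degree 0: 6−6−0 = 0 → Ȟ^0 ≅ 0
degree 1: 15−9−6 = 0 → Ȟ^1 ≅ 0
degree 2: 10−0−9 = 1 → Ȟ^2 ≅ Z/7


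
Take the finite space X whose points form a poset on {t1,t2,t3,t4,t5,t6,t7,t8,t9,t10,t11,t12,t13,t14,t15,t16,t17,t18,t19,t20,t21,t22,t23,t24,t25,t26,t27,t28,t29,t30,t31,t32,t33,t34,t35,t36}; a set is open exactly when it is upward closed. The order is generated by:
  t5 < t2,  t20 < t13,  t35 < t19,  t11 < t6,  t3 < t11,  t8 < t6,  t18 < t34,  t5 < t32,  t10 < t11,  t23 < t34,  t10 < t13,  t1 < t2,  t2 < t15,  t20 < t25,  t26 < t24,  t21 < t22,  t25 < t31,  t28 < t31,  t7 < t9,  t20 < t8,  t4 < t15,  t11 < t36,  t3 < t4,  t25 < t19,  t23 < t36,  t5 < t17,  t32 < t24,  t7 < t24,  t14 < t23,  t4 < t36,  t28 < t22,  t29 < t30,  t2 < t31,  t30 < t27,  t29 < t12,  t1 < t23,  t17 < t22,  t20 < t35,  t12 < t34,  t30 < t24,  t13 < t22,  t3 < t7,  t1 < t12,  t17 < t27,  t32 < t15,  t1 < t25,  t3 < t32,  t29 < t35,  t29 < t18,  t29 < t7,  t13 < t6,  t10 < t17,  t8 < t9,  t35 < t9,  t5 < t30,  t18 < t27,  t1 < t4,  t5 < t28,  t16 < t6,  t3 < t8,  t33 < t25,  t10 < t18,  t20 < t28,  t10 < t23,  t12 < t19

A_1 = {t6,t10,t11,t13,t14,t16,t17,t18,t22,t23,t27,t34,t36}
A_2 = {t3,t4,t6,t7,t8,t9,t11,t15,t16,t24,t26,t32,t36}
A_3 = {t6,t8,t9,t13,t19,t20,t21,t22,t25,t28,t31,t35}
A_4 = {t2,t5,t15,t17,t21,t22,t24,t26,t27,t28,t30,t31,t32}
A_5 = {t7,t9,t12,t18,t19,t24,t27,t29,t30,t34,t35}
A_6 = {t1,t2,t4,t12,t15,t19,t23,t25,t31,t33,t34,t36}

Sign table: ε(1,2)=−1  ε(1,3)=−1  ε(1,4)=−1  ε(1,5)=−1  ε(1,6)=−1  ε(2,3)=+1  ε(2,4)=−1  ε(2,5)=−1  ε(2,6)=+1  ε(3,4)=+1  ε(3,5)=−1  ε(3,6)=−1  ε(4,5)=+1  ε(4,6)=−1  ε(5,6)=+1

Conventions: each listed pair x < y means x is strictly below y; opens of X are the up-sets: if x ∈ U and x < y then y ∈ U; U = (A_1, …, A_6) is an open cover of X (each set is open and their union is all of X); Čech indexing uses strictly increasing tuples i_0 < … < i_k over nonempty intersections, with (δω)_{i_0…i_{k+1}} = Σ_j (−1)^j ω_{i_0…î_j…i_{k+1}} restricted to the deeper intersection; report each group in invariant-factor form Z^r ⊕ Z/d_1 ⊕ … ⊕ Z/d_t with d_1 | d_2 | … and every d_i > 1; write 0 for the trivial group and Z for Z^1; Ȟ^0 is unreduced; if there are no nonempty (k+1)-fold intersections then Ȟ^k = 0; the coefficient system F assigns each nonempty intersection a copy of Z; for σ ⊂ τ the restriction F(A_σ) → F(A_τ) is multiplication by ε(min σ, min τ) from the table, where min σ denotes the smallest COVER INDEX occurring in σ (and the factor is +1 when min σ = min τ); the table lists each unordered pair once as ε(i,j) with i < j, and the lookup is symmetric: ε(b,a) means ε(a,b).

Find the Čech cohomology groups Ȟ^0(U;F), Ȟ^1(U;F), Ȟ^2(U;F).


Ȟ^0 ≅ 0, Ȟ^1 ≅ Z/2, Ȟ^2 ≅ Z

cover nerve:
  A12={t6,t11,t16,t36} A13={t6,t13,t22} A14={t17,t22,t27} A15={t18,t27,t34} A16={t23,t34,t36} A23={t6,t8,t9} A24={t15,t24,t26,t32} A25={t7,t9,t24} A26={t4,t15,t36} A34={t21,t22,t28,t31} A35={t9,t19,t35} A36={t19,t25,t31} A45={t24,t27,t30} A46={t2,t15,t31} A56={t12,t19,t34}
  A123={t6} A126={t36} A134={t22} A145={t27} A156={t34} A235={t9} A245={t24} A246={t15} A346={t31} A356={t19}
C dims 6,15,10; δ0: rk 6, SNF 1^5·2; δ1: rk 9, SNF 1^9
Ȟ^0: (6−6)−0=0 ⇒ 0
Ȟ^1: (15−9)−6=0 plus torsion [2] ⇒ Z/2
Ȟ^2: (10−0)−9=1 ⇒ Z


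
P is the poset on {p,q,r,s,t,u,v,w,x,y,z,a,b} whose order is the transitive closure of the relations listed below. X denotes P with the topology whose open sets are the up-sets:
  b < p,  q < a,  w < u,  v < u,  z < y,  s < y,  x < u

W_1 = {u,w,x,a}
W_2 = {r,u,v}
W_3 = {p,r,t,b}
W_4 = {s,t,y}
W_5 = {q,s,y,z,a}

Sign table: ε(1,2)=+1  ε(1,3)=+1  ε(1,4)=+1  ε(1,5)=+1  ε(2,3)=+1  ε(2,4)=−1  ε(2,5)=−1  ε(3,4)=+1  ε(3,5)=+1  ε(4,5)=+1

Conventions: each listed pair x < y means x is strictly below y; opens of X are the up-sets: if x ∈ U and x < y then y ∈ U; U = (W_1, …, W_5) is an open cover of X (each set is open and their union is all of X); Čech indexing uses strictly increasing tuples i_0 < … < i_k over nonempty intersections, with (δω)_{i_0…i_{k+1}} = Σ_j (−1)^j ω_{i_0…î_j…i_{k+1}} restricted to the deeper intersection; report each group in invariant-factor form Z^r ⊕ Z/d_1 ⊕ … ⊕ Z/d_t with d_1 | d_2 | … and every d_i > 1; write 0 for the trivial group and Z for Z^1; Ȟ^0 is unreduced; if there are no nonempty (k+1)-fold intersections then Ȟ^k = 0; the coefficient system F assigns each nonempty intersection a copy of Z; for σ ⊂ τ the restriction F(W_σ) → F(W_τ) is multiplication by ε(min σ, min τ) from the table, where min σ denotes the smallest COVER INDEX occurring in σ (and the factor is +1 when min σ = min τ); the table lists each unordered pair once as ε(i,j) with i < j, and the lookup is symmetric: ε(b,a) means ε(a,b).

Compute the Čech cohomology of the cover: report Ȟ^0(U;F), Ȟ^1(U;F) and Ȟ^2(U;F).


nonempty intersections:
  W12={u} W15={a} W23={r} W34={t} W45={s,y}
C dims 5,5; δ0: rk 4, SNF 1^4
Ȟ^0: (5−4)−0=1 ⇒ Z
Ȟ^1: (5−0)−4=1 ⇒ Z
Ȟ^2: (0−0)−0=0 ⇒ 0

Ȟ^0 ≅ Z, Ȟ^1 ≅ Z and Ȟ^2 ≅ 0


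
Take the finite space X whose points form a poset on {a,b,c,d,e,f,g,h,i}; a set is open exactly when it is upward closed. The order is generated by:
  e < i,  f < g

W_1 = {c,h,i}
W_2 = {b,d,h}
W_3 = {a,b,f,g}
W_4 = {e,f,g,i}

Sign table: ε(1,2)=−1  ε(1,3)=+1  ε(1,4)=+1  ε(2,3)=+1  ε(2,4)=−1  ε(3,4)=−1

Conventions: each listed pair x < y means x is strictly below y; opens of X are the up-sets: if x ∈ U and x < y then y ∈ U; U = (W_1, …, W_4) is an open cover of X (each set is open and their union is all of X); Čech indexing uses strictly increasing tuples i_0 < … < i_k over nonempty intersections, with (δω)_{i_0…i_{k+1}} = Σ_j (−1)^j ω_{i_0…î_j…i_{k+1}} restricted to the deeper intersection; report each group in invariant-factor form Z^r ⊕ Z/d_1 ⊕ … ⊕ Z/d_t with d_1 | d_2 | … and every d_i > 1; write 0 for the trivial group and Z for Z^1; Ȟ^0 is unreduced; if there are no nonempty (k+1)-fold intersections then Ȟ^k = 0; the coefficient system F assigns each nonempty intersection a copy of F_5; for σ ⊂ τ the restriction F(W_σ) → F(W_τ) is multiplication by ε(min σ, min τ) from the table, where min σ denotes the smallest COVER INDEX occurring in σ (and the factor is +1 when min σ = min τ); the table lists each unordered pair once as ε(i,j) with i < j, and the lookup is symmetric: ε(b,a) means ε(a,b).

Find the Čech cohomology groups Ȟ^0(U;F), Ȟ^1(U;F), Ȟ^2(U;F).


Ȟ^0(U;F) ≅ Z/5,  Ȟ^1(U;F) ≅ Z/5,  Ȟ^2(U;F) ≅ 0

nerve of the cover:
  W12={h} W14={i} W23={b} W34={f,g}
C dims 4,4; δ0: rk_F5 3
Ȟ^0 = (4 − 3) − 0 = 1, so Ȟ^0 ≅ Z/5
Ȟ^1 = (4 − 0) − 3 = 1, so Ȟ^1 ≅ Z/5
Ȟ^2 = (0 − 0) − 0 = 0, so Ȟ^2 ≅ 0


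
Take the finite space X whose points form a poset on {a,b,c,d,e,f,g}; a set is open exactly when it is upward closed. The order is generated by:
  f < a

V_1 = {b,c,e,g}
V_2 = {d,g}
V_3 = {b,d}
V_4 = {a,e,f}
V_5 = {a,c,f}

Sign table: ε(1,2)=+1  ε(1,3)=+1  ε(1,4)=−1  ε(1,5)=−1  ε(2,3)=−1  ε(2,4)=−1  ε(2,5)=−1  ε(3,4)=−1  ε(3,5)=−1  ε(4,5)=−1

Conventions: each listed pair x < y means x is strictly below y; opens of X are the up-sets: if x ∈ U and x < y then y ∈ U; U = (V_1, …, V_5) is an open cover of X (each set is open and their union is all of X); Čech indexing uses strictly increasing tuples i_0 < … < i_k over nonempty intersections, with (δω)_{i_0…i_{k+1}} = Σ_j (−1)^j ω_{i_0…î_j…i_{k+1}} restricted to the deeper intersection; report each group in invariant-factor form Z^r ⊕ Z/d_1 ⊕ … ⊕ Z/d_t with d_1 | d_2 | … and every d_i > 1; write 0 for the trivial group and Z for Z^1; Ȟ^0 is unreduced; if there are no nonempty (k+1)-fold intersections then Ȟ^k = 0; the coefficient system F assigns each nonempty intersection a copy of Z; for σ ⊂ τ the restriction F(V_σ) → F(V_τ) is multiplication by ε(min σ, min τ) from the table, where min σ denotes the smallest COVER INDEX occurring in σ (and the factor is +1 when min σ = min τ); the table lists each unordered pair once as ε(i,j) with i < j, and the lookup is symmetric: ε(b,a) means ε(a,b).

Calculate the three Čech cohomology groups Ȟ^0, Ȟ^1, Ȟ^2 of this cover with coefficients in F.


Ȟ^0(U;F) ≅ 0; Ȟ^1(U;F) ≅ Z ⊕ Z/2; Ȟ^2(U;F) ≅ 0

cover nerve:
  V12={g} V13={b} V14={e} V15={c} V23={d} V45={a,f}
C dims 5,6; δ0: rk 5, SNF 1^4·2
Ȟ^0: (5−5)−0=0 ⇒ 0
Ȟ^1: (6−0)−5=1 plus torsion [2] ⇒ Z ⊕ Z/2
Ȟ^2: (0−0)−0=0 ⇒ 0


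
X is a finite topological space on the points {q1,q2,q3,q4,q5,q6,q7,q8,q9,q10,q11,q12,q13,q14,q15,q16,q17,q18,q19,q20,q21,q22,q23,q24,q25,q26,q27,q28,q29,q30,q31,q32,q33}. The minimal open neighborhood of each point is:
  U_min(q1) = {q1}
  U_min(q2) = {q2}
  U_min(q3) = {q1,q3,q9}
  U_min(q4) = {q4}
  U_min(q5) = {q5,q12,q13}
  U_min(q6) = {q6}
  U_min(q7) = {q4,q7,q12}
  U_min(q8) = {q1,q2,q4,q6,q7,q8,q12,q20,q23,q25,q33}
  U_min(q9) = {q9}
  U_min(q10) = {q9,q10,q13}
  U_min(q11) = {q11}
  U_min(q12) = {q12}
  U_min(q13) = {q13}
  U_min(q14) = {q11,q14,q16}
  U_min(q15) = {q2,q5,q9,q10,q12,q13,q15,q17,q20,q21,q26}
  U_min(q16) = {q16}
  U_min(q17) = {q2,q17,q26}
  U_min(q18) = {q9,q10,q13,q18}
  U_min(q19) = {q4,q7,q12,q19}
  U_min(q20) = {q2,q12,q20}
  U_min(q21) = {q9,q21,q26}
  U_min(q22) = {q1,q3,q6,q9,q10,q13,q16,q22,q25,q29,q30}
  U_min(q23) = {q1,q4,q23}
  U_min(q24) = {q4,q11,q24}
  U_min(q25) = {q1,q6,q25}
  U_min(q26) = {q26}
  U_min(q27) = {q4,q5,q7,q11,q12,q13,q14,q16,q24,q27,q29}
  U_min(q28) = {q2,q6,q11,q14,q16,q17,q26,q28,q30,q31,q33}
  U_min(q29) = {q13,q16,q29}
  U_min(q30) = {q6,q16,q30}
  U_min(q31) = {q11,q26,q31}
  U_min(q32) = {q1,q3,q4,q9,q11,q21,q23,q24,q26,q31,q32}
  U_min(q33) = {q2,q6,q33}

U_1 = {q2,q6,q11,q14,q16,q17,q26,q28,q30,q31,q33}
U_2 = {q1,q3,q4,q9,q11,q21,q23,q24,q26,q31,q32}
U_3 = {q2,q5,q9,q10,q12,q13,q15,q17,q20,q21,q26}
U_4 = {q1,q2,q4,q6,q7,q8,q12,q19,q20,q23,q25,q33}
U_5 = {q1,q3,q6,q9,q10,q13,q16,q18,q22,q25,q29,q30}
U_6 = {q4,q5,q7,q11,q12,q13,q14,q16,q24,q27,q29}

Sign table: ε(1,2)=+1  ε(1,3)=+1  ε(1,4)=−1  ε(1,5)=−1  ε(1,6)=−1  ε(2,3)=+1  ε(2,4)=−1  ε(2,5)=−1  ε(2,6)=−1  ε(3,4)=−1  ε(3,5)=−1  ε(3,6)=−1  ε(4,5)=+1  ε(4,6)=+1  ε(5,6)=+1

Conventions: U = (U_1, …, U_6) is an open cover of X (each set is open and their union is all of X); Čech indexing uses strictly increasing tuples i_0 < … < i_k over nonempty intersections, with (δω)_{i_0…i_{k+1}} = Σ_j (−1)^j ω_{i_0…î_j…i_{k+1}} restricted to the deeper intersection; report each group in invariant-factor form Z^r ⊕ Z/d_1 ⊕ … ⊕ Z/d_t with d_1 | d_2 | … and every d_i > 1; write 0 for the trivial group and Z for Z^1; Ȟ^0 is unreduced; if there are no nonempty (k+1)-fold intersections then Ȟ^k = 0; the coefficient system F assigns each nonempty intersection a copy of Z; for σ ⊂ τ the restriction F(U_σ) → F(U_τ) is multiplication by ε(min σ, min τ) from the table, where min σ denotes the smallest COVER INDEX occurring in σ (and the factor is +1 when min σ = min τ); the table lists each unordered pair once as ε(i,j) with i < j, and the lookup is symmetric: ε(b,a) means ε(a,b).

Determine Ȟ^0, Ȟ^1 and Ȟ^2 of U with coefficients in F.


Ȟ^0 ≅ Z, Ȟ^1 ≅ 0 and Ȟ^2 ≅ Z/2

intersection data:
  U12={q11,q26,q31} U13={q2,q17,q26} U14={q2,q6,q33} U15={q6,q16,q30} U16={q11,q14,q16} U23={q9,q21,q26} U24={q1,q4,q23} U25={q1,q3,q9} U26={q4,q11,q24} U34={q2,q12,q20} U35={q9,q10,q13} U36={q5,q12,q13} U45={q1,q6,q25} U46={q4,q7,q12} U56={q13,q16,q29}
  U123={q26} U126={q11} U134={q2} U145={q6} U156={q16} U235={q9} U245={q1} U246={q4} U346={q12} U356={q13}
C dims 6,15,10; δ0: rk 5, SNF 1^5; δ1: rk 10, SNF 1^9·2
Ȟ^0 = (6 − 5) − 0 = 1, so Ȟ^0 ≅ Z
Ȟ^1 = (15 − 10) − 5 = 0, so Ȟ^1 ≅ 0
Ȟ^2 = (10 − 0) − 10 = 0 plus torsion [2], so Ȟ^2 ≅ Z/2


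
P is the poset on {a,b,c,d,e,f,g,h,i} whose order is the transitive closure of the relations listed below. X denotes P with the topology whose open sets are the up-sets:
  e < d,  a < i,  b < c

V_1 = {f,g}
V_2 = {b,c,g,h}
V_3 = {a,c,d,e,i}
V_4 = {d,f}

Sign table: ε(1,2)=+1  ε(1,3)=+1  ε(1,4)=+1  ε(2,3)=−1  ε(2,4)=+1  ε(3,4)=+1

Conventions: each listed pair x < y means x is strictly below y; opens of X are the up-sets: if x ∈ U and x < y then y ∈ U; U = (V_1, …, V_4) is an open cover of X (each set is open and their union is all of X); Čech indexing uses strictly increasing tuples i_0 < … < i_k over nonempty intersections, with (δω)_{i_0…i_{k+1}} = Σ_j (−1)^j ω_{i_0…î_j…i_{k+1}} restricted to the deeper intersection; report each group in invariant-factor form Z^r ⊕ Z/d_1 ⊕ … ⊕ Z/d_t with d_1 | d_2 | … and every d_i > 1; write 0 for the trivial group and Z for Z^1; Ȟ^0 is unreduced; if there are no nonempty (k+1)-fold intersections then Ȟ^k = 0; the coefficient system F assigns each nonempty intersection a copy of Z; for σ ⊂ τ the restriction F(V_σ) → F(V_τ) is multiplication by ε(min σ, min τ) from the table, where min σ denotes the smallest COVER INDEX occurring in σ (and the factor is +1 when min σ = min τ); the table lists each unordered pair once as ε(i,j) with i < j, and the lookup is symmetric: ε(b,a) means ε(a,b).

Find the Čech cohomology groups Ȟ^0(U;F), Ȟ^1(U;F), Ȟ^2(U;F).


cover nerve:
  V12={g} V14={f} V23={c} V34={d}
C dims 4,4; δ0: rk 4, SNF 1^3·2
Ȟ^0: (4−4)−0=0 ⇒ 0
Ȟ^1: (4−0)−4=0 plus torsion [2] ⇒ Z/2
Ȟ^2: (0−0)−0=0 ⇒ 0

Ȟ^0 = 0; Ȟ^1 = Z/2; Ȟ^2 = 0


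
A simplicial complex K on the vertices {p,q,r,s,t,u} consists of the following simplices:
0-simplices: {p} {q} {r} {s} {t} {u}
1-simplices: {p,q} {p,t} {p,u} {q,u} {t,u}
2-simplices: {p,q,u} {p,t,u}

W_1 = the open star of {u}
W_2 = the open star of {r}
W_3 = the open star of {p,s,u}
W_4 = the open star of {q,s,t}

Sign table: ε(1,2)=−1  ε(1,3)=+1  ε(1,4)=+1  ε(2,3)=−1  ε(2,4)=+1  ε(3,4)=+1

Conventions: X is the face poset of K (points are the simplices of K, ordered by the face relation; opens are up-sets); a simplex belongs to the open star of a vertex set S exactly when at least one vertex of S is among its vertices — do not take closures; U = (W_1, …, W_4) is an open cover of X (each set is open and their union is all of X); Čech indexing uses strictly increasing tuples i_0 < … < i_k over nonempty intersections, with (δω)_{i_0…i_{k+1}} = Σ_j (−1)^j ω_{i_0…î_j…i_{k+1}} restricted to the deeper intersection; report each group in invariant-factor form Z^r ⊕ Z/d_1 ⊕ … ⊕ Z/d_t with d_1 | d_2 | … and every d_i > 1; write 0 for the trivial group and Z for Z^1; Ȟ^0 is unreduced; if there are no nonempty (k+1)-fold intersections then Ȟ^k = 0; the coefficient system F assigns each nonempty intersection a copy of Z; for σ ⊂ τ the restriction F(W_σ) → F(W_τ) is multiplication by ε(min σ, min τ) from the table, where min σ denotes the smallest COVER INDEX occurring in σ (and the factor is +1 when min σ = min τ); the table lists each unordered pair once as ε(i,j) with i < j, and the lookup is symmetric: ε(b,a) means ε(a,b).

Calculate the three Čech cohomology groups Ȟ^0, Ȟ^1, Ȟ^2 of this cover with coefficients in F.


Ȟ^0(U;F) ≅ Z^2, Ȟ^1(U;F) ≅ 0 and Ȟ^2(U;F) ≅ 0

nerve simplices:
  W1={{u},{p,u},{q,u},{t,u},{p,q,u},{p,t,u}} W2={{r}} W3={{p},{s},{u},{p,q},{p,t},{p,u},{q,u},{t,u},{p,q,u},{p,t,u}} W4={{q},{s},{t},{p,q},{p,t},{q,u},{t,u},{p,q,u},{p,t,u}}
  W13={{u},{p,u},{q,u},{t,u},{p,q,u},{p,t,u}} W14={{q,u},{t,u},{p,q,u},{p,t,u}} W34={{s},{p,q},{p,t},{q,u},{t,u},{p,q,u},{p,t,u}}
  W134={{q,u},{t,u},{p,q,u},{p,t,u}}
C dims 4,3,1; δ0: rk 2, SNF 1^2; δ1: rk 1, SNF 1^1
degree 0: 4−2−0 = 2 → Ȟ^0 ≅ Z^2
degree 1: 3−1−2 = 0 → Ȟ^1 ≅ 0
degree 2: 1−0−1 = 0 → Ȟ^2 ≅ 0


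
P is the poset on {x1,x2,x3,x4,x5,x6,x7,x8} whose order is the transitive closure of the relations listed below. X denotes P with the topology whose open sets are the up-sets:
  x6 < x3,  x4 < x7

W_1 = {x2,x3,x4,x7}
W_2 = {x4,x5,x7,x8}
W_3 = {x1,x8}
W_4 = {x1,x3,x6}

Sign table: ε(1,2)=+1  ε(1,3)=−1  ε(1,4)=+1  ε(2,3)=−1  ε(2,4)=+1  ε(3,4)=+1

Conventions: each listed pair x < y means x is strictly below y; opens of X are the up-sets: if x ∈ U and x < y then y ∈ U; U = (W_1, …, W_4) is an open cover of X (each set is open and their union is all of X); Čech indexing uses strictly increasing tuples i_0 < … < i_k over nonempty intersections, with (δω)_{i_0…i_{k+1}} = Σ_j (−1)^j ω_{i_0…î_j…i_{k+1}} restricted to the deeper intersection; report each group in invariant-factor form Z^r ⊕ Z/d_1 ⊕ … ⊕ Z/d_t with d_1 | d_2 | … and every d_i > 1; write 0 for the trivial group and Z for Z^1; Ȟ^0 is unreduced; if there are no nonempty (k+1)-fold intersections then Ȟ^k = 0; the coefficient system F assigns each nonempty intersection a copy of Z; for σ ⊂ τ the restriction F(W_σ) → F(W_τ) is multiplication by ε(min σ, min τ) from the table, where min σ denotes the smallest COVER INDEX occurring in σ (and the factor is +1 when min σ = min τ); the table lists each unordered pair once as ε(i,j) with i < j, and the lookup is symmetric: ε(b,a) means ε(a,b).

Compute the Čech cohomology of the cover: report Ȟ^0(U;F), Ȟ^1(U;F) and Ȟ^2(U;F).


Ȟ^0 ≅ 0,  Ȟ^1 ≅ Z/2,  Ȟ^2 ≅ 0

nerve of the cover:
  W12={x4,x7} W14={x3} W23={x8} W34={x1}
C dims 4,4; δ0: rk 4, SNF 1^3·2
Ȟ^0 = (4 − 4) − 0 = 0, so Ȟ^0 ≅ 0
Ȟ^1 = (4 − 0) − 4 = 0 plus torsion [2], so Ȟ^1 ≅ Z/2
Ȟ^2 = (0 − 0) − 0 = 0, so Ȟ^2 ≅ 0


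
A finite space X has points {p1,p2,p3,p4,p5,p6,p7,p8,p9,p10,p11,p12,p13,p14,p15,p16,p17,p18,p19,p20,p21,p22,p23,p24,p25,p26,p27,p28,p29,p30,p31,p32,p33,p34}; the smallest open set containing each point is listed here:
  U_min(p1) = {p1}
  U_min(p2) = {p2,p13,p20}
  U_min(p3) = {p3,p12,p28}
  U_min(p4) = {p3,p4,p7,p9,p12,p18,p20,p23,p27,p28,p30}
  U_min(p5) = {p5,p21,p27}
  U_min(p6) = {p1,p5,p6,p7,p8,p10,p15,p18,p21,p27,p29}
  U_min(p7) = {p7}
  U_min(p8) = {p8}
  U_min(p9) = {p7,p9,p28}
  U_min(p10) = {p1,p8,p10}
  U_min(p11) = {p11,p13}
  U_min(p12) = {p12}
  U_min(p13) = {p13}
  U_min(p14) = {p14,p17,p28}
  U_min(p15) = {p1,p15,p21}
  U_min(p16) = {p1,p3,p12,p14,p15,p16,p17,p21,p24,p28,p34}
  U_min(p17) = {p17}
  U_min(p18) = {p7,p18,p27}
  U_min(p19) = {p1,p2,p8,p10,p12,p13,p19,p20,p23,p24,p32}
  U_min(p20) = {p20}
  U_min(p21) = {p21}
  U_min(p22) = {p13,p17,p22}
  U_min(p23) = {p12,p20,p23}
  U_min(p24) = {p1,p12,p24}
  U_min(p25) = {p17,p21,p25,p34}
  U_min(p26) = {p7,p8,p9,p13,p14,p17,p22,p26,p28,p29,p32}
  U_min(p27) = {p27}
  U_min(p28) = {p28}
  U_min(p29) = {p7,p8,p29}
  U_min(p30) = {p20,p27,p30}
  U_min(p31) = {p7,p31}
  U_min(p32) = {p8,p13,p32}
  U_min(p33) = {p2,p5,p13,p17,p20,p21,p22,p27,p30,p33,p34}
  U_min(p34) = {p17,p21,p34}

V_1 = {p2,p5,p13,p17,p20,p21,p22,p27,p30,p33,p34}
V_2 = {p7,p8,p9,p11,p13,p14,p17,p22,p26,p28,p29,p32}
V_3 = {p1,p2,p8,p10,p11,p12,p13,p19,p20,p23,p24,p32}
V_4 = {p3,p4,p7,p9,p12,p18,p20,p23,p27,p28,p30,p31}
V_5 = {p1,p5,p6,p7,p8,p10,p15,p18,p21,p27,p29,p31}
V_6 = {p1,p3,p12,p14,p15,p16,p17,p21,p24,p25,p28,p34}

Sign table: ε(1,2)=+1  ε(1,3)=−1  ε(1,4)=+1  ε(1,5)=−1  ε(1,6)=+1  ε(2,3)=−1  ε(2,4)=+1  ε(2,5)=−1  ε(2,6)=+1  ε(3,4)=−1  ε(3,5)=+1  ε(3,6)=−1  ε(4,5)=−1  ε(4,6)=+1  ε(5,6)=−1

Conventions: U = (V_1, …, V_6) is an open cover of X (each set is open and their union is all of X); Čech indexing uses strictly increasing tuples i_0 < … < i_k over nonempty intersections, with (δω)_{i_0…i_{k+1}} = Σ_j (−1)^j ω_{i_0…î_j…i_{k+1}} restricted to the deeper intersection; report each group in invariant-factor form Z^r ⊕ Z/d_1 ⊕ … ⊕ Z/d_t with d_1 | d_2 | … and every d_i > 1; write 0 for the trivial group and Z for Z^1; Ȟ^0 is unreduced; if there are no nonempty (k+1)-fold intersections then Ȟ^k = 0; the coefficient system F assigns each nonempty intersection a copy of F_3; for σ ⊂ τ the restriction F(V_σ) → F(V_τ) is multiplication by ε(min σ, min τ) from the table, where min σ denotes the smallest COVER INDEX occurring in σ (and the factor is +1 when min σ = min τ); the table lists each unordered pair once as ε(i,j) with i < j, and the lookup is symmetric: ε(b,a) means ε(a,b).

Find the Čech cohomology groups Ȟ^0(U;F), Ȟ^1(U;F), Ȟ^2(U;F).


cover nerve:
  V12={p13,p17,p22} V13={p2,p13,p20} V14={p20,p27,p30} V15={p5,p21,p27} V16={p17,p21,p34} V23={p8,p11,p13,p32} V24={p7,p9,p28} V25={p7,p8,p29} V26={p14,p17,p28} V34={p12,p20,p23} V35={p1,p8,p10} V36={p1,p12,p24} V45={p7,p18,p27,p31} V46={p3,p12,p28} V56={p1,p15,p21}
  V123={p13} V126={p17} V134={p20} V145={p27} V156={p21} V235={p8} V245={p7} V246={p28} V346={p12} V356={p1}
C dims 6,15,10; δ0: rk_F3 5; δ1: rk_F3 10
Ȟ^0: (6−5)−0=1 ⇒ Z/3
Ȟ^1: (15−10)−5=0 ⇒ 0
Ȟ^2: (10−0)−10=0 ⇒ 0

Ȟ^0 ≅ Z/3,  Ȟ^1 ≅ 0,  Ȟ^2 ≅ 0


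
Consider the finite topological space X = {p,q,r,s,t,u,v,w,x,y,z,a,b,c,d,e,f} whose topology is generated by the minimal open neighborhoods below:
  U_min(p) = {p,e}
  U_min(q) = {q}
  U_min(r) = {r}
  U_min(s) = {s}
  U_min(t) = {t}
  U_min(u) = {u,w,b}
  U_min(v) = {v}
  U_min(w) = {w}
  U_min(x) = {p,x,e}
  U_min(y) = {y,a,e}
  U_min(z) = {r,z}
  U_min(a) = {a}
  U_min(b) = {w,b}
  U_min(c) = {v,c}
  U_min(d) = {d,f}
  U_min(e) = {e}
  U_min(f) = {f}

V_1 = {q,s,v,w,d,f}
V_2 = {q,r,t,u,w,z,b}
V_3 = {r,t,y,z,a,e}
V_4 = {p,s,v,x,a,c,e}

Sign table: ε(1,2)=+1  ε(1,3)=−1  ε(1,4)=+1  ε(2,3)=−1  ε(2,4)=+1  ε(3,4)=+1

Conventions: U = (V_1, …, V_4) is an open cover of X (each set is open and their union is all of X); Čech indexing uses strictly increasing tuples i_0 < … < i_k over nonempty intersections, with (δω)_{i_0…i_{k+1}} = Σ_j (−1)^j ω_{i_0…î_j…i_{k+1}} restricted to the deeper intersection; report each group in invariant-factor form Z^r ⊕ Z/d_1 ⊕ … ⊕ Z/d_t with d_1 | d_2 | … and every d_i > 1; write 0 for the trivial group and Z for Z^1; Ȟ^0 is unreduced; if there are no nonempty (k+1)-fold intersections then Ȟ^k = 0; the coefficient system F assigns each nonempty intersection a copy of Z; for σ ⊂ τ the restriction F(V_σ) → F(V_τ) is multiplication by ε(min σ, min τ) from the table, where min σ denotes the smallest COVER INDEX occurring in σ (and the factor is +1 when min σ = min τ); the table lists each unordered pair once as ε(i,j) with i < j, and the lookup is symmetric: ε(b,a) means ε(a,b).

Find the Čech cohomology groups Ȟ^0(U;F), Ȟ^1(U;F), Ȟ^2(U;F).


Ȟ^0(U;F) ≅ 0, Ȟ^1(U;F) ≅ Z/2, Ȟ^2(U;F) ≅ 0

nonempty overlaps:
  V12={q,w} V14={s,v} V23={r,t,z} V34={a,e}
C dims 4,4; δ0: rk 4, SNF 1^3·2
degree 0: 4−4−0 = 0 → Ȟ^0 ≅ 0
degree 1: 4−0−4 = 0 plus torsion [2] → Ȟ^1 ≅ Z/2
degree 2: 0−0−0 = 0 → Ȟ^2 ≅ 0


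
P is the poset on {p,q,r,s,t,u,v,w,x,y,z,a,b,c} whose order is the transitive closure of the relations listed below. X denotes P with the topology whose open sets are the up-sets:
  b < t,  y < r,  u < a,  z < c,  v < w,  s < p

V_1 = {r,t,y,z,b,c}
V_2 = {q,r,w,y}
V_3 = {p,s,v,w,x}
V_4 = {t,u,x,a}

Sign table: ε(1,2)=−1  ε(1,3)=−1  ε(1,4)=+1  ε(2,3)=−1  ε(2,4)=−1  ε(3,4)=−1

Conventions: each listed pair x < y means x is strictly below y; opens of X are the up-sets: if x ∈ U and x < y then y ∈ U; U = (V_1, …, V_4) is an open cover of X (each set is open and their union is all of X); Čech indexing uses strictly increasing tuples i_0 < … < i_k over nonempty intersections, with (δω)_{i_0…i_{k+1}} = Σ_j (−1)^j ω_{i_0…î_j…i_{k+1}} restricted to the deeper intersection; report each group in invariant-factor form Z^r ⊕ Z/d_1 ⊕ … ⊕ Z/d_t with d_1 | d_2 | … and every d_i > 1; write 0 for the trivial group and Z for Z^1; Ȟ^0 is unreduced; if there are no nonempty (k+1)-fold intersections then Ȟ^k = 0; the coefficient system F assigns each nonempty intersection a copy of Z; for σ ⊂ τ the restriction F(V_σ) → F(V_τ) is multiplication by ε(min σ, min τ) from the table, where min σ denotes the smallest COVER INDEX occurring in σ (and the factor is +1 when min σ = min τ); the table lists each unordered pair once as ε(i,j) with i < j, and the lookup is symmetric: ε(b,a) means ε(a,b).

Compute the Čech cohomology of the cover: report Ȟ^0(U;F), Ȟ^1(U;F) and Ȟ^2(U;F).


cover nerve:
  V12={r,y} V14={t} V23={w} V34={x}
C dims 4,4; δ0: rk 4, SNF 1^3·2
Ȟ^0: (4−4)−0=0 ⇒ 0
Ȟ^1: (4−0)−4=0 plus torsion [2] ⇒ Z/2
Ȟ^2: (0−0)−0=0 ⇒ 0

Ȟ^0(U;F) ≅ 0, Ȟ^1(U;F) ≅ Z/2, Ȟ^2(U;F) ≅ 0


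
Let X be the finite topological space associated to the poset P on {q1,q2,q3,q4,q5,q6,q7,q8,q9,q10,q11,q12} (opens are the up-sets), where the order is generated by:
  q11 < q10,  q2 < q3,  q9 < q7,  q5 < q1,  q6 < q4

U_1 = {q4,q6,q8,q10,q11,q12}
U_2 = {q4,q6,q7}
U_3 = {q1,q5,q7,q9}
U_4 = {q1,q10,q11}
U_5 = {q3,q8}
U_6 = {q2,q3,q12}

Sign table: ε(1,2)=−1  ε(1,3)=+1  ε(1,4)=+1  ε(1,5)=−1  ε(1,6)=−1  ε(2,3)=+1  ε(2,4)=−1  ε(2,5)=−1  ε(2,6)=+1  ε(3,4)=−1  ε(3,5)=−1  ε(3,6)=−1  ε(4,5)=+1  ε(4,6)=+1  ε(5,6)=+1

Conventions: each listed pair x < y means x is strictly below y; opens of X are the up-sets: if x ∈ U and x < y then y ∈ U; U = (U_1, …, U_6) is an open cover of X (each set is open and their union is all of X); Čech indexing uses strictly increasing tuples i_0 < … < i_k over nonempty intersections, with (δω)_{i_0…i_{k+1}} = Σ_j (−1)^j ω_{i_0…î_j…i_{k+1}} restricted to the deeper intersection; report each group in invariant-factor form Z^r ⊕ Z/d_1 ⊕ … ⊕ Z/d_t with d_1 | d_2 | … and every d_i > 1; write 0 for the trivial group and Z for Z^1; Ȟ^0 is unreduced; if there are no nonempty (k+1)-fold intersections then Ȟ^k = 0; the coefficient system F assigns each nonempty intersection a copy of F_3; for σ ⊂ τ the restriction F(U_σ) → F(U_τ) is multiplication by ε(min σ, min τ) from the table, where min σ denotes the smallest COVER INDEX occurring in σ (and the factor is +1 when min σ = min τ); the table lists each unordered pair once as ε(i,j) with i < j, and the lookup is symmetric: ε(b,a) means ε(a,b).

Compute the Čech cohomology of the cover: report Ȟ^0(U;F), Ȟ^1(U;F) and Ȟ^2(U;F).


nonempty overlaps:
  U12={q4,q6} U14={q10,q11} U15={q8} U16={q12} U23={q7} U34={q1} U56={q3}
C dims 6,7; δ0: rk_F3 5
degree 0: 6−5−0 = 1 → Ȟ^0 ≅ Z/3
degree 1: 7−0−5 = 2 → Ȟ^1 ≅ Z/3 ⊕ Z/3
degree 2: 0−0−0 = 0 → Ȟ^2 ≅ 0

Ȟ^0(U;F) ≅ Z/3, Ȟ^1(U;F) ≅ Z/3 ⊕ Z/3 and Ȟ^2(U;F) ≅ 0


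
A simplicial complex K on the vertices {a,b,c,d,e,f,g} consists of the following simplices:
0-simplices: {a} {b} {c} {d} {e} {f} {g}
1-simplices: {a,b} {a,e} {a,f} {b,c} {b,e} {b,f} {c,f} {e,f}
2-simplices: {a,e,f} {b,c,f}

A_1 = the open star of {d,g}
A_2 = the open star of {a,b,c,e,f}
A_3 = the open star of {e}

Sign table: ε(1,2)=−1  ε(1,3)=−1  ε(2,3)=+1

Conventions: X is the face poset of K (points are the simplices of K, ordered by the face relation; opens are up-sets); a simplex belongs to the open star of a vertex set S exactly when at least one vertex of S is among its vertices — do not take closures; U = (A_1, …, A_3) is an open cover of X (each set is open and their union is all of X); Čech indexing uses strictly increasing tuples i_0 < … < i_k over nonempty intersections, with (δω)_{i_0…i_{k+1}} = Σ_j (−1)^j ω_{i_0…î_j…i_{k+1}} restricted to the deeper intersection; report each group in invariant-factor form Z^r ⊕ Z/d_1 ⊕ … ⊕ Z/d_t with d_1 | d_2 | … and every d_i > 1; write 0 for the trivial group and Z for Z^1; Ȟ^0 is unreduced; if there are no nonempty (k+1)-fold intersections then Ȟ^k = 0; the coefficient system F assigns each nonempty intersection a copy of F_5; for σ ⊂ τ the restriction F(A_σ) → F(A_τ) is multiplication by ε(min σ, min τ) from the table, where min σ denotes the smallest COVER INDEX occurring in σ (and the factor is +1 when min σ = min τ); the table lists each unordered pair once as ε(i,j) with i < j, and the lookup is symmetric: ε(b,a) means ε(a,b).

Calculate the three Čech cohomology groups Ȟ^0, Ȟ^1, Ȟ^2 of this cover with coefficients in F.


nonempty intersections:
  A1={{d},{g}} A2={{a},{b},{c},{e},{f},{a,b},{a,e},{a,f},{b,c},{b,e},{b,f},{c,f},{e,f},{a,e,f},{b,c,f}} A3={{e},{a,e},{b,e},{e,f},{a,e,f}}
  A23={{e},{a,e},{b,e},{e,f},{a,e,f}}
C dims 3,1; δ0: rk_F5 1
Ȟ^0: (3−1)−0=2 ⇒ Z/5 ⊕ Z/5
Ȟ^1: (1−0)−1=0 ⇒ 0
Ȟ^2: (0−0)−0=0 ⇒ 0

Ȟ^0(U;F) ≅ Z/5 ⊕ Z/5, Ȟ^1(U;F) ≅ 0 and Ȟ^2(U;F) ≅ 0


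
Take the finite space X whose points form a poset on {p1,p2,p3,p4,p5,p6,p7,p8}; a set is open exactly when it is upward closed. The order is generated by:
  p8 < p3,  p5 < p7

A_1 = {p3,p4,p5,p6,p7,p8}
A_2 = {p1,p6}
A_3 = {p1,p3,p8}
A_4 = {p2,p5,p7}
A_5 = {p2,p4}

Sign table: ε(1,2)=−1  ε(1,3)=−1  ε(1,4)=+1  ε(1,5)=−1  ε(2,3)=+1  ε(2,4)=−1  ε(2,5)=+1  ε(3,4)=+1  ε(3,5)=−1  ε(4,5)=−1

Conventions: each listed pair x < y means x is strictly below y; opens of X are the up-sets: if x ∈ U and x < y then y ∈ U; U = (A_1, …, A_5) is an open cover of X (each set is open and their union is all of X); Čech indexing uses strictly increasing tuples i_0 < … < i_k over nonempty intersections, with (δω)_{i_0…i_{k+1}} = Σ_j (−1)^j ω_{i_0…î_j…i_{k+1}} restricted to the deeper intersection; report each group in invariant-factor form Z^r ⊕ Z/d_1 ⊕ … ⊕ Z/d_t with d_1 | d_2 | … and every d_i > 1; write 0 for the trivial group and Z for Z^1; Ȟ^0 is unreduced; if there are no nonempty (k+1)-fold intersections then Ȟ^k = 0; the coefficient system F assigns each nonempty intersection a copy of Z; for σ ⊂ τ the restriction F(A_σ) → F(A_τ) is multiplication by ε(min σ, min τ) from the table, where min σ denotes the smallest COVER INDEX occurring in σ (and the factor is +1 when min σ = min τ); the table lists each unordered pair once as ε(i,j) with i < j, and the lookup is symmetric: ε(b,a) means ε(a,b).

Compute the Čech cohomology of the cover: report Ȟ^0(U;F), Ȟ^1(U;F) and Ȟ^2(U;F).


nonempty intersections:
  A12={p6} A13={p3,p8} A14={p5,p7} A15={p4} A23={p1} A45={p2}
C dims 5,6; δ0: rk 4, SNF 1^4
Ȟ^0: (5−4)−0=1 ⇒ Z
Ȟ^1: (6−0)−4=2 ⇒ Z^2
Ȟ^2: (0−0)−0=0 ⇒ 0

Ȟ^0(U;F) ≅ Z,  Ȟ^1(U;F) ≅ Z^2,  Ȟ^2(U;F) ≅ 0
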